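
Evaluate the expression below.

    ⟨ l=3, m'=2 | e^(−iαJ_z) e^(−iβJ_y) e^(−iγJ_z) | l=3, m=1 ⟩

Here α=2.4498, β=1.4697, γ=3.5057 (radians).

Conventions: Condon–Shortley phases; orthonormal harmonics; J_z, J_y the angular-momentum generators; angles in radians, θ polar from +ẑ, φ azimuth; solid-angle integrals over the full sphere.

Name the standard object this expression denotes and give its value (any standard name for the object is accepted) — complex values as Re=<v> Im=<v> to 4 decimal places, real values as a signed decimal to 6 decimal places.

Wigner D-matrix element, Re=-0.1581 Im=-0.2571

This is a Wigner D-matrix element — the rotation-matrix element ⟨l m'| R(α,β,γ) |l m⟩ in the angular-momentum basis.
Split into d^3_{2,1}(β=1.4697) × two z-phases.
Half-angle: c=0.741931, s=0.670476. N=√(120·1·24·2)=75.894664
k∈{0,1} keeps every argument non-negative
  k=0: (−1)^1·75.8947/(24)·0.7419^5·0.6705^1 = -0.476652
  k=1: (−1)^2·75.8947/(12)·0.7419^3·0.6705^3 = +0.778521
d^3_{2,1}(1.4697) = -0.476652 +0.778521 = +0.301869
Attach z-rotation phases: D = e^{-i(2)(2.4498)}·(+0.301869)·e^{-i(1)(3.5057)} = -0.158122-0.257143i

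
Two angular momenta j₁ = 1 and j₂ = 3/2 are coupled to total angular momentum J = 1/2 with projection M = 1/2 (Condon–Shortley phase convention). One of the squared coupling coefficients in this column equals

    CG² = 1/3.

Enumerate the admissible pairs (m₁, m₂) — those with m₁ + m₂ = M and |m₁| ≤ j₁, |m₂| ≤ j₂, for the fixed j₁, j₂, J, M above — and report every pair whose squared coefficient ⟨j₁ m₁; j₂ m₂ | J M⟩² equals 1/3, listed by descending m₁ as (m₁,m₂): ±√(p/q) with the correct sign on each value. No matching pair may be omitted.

(0,1/2): −√(1/3)

Admissible pairs with m₁+m₂ = M = 1/2: (-1,3/2), (0,1/2), (1,-1/2)
  (m₁,m₂)=(1,-1/2): CG² = 1/6, CG = +√(1/6)
  (m₁,m₂)=(0,1/2): CG² = 1/3, CG = −√(1/3)   ← matches the target
  (m₁,m₂)=(-1,3/2): CG² = 1/2, CG = +√(1/2)
Pairs with CG² = 1/3: (0,1/2): −√(1/3)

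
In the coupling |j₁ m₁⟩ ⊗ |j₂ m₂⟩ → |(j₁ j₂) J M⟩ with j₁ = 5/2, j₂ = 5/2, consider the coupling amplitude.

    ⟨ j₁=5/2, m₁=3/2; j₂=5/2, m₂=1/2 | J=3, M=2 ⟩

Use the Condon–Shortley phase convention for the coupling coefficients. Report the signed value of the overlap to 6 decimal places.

j₁+j₂−J=2  J+j₁−j₂=3  J−j₁+j₂=3  j₁+j₂+J+1=9
(j₁±m₁, j₂±m₂, J±M) = (4,1,3,2,5,1)
P² = 48
sum k=0..1:
  [0] +1/24 = 1/24
  [1] −1/12 = -1/12
S = -1/24
C² = P²·S² = 1/12 ; C = -0.288675

−√(1/12) ≈ -0.288675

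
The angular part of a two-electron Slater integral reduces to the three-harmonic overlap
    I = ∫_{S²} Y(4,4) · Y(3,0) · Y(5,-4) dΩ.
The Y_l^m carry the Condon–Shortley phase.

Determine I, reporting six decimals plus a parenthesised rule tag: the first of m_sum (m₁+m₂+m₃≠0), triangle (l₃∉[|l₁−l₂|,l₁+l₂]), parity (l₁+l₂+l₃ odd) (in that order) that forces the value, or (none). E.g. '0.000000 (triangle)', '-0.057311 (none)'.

-0.207724 (none)

Rules hold: Σm=0, L=12 even, 1≤5≤7.
N = 9·7·11 = 693
Δ = 2!·6!·4!/13! = 1/180180
Racah Σ t=0..2: t=0:+1/576 t=1:−1/144 t=2:+1/576 = -1/288
⇒ 3j(4 3 5; 0 0 0)² = 20/1001, sgn +1
Racah Σ t=0..0: t=0:+1/8640 = 1/8640
⇒ 3j(4 3 5; 4 0 -4)² = 28/715, sgn -1
4πI² = N·(3j₀)²·(3jₘ)² = 1008/1859
I = -1·√(0.542227/4π) = -0.20772350
No selection rule forces the value: the integral is nonzero (none).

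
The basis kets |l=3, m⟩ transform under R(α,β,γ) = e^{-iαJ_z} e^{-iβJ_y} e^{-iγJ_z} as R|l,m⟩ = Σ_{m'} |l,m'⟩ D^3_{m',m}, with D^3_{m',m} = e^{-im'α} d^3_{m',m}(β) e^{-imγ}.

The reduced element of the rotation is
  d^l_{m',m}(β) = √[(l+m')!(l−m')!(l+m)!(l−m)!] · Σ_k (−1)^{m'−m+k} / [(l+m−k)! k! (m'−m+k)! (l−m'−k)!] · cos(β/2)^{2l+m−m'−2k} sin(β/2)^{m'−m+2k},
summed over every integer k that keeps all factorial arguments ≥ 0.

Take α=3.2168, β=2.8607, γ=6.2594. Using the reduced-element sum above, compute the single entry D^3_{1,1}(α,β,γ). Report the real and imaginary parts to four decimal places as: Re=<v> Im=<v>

Split into d^3_{1,1}(β=2.8607) × two z-phases.
Half-angle: c=0.139985, s=0.990154. N=√(24·2·24·2)=48.000000
Admissible k: 0..2 (factorial args all ≥0)
  k=0: (−1)^0·48.0000/(48)·0.1400^6·0.9902^0 = +0.000008
  k=1: (−1)^1·48.0000/(6)·0.1400^4·0.9902^2 = -0.003012
  k=2: (−1)^2·48.0000/(8)·0.1400^2·0.9902^4 = +0.113012
d^3_{1,1}(2.8607) = +0.000008 -0.003012 +0.113012 = +0.110008
D = (-0.997173+0.075136i)·(+0.110008)·(+0.999717+0.023783i) = -0.109862+0.005654i

Re=-0.1099 Im=0.0057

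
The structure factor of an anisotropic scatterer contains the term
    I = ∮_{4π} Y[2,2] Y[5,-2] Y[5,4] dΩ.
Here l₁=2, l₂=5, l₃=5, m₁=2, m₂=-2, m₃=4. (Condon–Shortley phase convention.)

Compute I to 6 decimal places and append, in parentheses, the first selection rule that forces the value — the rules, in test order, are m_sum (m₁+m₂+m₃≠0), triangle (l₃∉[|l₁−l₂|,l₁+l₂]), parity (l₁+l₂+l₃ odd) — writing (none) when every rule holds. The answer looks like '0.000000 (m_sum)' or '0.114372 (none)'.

2 − 2 + 4 = 4 ≠ 0: azimuthal integral kills it; I = 0

0.000000 (m_sum)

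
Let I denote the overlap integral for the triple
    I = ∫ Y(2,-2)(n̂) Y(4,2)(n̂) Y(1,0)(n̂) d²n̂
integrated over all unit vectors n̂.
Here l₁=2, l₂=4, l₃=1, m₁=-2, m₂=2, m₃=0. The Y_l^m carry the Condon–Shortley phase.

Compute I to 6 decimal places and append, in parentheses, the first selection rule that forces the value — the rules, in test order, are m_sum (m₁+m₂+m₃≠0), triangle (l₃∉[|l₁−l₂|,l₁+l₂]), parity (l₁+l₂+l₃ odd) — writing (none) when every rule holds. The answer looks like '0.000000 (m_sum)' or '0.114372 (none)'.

|2−4|≤1≤2+4 violated ⇒ I = 0

0.000000 (triangle)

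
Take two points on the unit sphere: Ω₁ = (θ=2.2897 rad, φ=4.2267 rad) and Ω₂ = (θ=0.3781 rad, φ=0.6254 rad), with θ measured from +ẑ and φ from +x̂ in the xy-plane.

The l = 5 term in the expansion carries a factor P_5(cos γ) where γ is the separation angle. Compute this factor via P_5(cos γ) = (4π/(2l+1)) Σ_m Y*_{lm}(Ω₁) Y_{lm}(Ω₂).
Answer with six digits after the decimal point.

Expand P_5 via completeness: Σ_{m} conj(Y_{5,m}) at Ω₁ times Y_{5,m} at Ω₂ —
  m=-5: Y*=-0.07328 + 0.08471j  Y=-0.00318 - 0.00005j  product 0.00024 - 0.00027j
  m=-4: Y*=0.11266 + 0.28878j  Y=-0.02032 - 0.01513j  product 0.00208 - 0.00757j
  m=-3: Y*=0.42526 + 0.04857j  Y=-0.03544 - 0.11243j  product -0.00961 - 0.04953j
  m=-2: Y*=0.10737 - 0.15713j  Y=0.10743 - 0.32420j  product -0.03941 - 0.05169j
  m=-1: Y*=0.12622 + 0.23911j  Y=0.43847 - 0.31662j  product 0.13105 + 0.06488j
  m=+0: Y*=0.27026 + 0.00000j  Y=0.16722 + 0.00000j  product 0.04519 + 0.00000j
  m=+1: Y*=-0.12622 + 0.23911j  Y=-0.43847 - 0.31662j  product 0.13105 - 0.06488j
  m=+2: Y*=0.10737 + 0.15713j  Y=0.10743 + 0.32420j  product -0.03941 + 0.05169j
  m=+3: Y*=-0.42526 + 0.04857j  Y=0.03544 - 0.11243j  product -0.00961 + 0.04953j
  m=+4: Y*=0.11266 - 0.28878j  Y=-0.02032 + 0.01513j  product 0.00208 + 0.00757j
  m=+5: Y*=0.07328 + 0.08471j  Y=0.00318 - 0.00005j  product 0.00024 + 0.00027j
Total Σ_m = 0.21388 + 0.00000j. Multiply by 1.142397: 0.24434 + 0.00000j. P_5(cos γ) = 0.244336

0.244336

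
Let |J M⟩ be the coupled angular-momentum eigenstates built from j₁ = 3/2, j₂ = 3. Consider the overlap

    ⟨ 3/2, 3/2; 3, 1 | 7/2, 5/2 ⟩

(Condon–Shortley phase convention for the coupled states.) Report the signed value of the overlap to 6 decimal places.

√[8·1!2!5!/9! · 3!0!4!2!6!1!] = √(7680/7)
  +(−1)^0/∏(0,1,0,4,2,1)! = 1/48  (running 1/48)
⟨..|..⟩ = √(7680/7)·(1/48) = +0.690066

+√(10/21) ≈ +0.690066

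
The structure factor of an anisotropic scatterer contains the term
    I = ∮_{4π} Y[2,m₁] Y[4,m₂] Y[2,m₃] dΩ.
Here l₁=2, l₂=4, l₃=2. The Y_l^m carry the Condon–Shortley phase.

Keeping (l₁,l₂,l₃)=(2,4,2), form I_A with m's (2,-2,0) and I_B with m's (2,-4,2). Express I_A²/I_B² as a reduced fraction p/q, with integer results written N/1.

Same 2,4,2: normalisation and zero-m 3j drop out of the ratio.
A: Δ: 4! 0! 4! / 9! → 1/630; sum: t=0:+1/96 = 1/96; 3j²(2 4 2; 2 -2 0) = Δ·Π!·Σ² = 1/42  (sign +1)
B: Δ: 4! 0! 4! / 9! → 1/630; sum: t=0:+1/576 = 1/576; 3j²(2 4 2; 2 -4 2) = Δ·Π!·Σ² = 1/9  (sign +1)
I_A²/I_B² = (1/42)/(1/9) = 3/14

3/14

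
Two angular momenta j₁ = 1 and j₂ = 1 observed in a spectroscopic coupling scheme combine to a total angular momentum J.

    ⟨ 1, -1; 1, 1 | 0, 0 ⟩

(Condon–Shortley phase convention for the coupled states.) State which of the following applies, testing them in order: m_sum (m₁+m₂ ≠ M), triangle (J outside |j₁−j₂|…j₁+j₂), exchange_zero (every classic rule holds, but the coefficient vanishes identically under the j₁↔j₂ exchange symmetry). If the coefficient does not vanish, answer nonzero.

m-sum: m₁+m₂ = -1+1 = 0, M = 0  ✓
triangle: |j₁−j₂| = 0 ≤ J = 0 ≤ j₁+j₂ = 2  ✓
exchange: j₁≠j₂ or m₁≠m₂ — the exchange symmetry imposes no constraint here
value check: CG = +√(1/3) = +0.577350 ≠ 0

nonzero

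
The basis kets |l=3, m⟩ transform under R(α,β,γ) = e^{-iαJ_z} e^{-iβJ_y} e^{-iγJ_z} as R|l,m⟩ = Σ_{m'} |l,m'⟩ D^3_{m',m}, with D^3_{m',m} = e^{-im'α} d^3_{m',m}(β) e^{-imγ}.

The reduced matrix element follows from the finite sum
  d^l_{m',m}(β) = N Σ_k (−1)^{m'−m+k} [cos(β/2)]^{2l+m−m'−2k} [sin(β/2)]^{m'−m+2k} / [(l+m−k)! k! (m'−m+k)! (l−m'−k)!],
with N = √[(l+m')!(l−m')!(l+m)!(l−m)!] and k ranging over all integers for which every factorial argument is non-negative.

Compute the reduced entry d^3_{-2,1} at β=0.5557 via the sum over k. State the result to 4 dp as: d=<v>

d=0.1113

d^3_{-2,1}(β=0.5557) via the finite sum:
c=cos(0.555700/2)=0.961647, s=sin(0.555700/2)=0.274289; N=√[1·120·24·2]=75.894664
The bounds max(0,m−m')=3 and min(l+m,l−m')=4 give 2 terms
  k=3: (−1)^0·75.8947/(12)·0.9616^3·0.2743^3 = +0.116065
  k=4: (−1)^1·75.8947/(24)·0.9616^1·0.2743^5 = -0.004721
d^3_{-2,1}(0.5557) = +0.116065 -0.004721 = +0.111344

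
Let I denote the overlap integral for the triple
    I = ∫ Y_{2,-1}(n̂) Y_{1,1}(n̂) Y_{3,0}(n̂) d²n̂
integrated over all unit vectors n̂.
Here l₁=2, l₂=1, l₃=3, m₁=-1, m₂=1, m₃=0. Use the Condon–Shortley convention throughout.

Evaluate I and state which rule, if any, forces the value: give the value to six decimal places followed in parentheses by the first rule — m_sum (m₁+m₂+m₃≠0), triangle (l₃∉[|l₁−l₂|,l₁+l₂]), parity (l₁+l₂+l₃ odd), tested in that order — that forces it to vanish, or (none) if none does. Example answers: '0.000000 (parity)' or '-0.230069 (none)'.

Checks pass: Σm=0; 6 even; l₃=3∈[1,3].
(2·2+1)(2·1+1)(2·3+1) = 105
Δ: 0! 4! 2! / 7! → 1/105
sum: t=0:+1/4 = 1/4
3j²(2 1 3; 0 0 0) = Δ·Π!·Σ² = 3/35  (sign -1)
sum: t=0:+1/12 = 1/12
3j²(2 1 3; -1 1 0) = Δ·Π!·Σ² = 1/35  (sign -1)
combine: 4πI² = 105·3/35·1/35 = 9/35
take √, sign +1: I = 0.14304817
No selection rule forces the value: the integral is nonzero (none).

0.143048 (none)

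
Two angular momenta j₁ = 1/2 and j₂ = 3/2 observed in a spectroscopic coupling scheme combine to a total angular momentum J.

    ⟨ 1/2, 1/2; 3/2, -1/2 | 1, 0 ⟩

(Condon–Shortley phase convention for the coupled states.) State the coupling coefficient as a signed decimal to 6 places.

j₁+j₂−J=1  J+j₁−j₂=0  J−j₁+j₂=2  j₁+j₂+J+1=4
(j₁±m₁, j₂±m₂, J±M) = (1,0,1,2,1,1)
P² = 1/2
sum k=0..0:
  [0] +1/1 = 1
S = 1
C² = P²·S² = 1/2 ; C = +0.707107

+√(1/2) ≈ +0.707107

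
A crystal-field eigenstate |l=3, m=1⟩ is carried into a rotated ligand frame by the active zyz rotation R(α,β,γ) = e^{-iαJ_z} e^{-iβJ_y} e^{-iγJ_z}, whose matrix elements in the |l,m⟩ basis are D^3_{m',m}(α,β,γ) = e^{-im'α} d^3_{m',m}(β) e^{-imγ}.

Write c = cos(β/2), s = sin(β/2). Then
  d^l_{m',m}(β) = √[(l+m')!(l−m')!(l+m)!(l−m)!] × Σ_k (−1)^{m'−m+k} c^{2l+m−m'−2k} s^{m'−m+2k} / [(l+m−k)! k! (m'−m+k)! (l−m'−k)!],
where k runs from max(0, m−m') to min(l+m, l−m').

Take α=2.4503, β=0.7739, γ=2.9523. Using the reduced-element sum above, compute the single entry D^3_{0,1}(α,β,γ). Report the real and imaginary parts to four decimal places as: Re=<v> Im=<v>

Re=-0.4629 Im=-0.0887

D^3_{0,1}(2.4503,0.7739,2.9523) = e^{-i·0·2.4503}·d^3_{0,1}(0.7739)·e^{-i·1·2.9523}. Compute d first:
With c≡cos(β/2)=0.926064 and s≡sin(β/2)=0.377366, N=[6·6·24·2]^{1/2}=41.569219
Admissible k: 1..3 (factorial args all ≥0)
  k=1: (−1)^0·41.5692/(12)·0.9261^5·0.3774^1 = +0.890346
  k=2: (−1)^1·41.5692/(4)·0.9261^3·0.3774^3 = -0.443530
  k=3: (−1)^2·41.5692/(12)·0.9261^1·0.3774^5 = +0.024550
d^3_{0,1}(0.7739) = +0.890346 -0.443530 +0.024550 = +0.471366
D = (+1.000000+0.000000i)·(+0.471366)·(-0.982138-0.188164i) = -0.462946-0.088694i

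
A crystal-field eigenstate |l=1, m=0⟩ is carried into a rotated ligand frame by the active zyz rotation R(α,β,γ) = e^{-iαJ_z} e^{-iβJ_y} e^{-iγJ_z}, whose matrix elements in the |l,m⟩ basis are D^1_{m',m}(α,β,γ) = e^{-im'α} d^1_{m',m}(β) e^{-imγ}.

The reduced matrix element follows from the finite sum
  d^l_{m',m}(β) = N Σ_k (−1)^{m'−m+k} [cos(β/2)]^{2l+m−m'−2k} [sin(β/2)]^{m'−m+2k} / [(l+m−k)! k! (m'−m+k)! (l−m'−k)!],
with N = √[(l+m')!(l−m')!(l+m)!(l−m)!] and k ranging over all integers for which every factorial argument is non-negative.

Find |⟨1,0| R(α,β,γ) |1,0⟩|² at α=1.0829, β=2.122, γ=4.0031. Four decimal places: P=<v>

Split into d^1_{0,0}(β=2.1220) × two z-phases.
With c≡cos(β/2)=0.487999 and s≡sin(β/2)=0.872844, N=[1·1·1·1]^{1/2}=1.000000
k: max(0,(0)−(0))=0 … min(1+(0),1−(0))=1
  k=0: (−1)^0·1.0000/(1)·0.4880^2·0.8728^0 = +0.238143
  k=1: (−1)^1·1.0000/(1)·0.4880^0·0.8728^2 = -0.761857
d^1_{0,0}(2.1220) = +0.238143 -0.761857 = -0.523713
|D^1_{0,0}|² = |d^1_{0,0}(β)|² = (-0.523713)² = 0.274275 (the z-rotation phases have unit modulus)

P=0.2743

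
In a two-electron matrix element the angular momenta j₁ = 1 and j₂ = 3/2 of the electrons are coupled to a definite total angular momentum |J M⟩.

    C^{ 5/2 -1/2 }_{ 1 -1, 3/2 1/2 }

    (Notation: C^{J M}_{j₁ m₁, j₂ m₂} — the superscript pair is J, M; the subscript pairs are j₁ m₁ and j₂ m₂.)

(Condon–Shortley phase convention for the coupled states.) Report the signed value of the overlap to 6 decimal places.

+0.547723

√[6·0!2!3!/6! · 0!2!2!1!2!3!] = √(24/5)
  +(−1)^0/∏(0,0,2,2,0,1)! = 1/4  (running 1/4)
⟨..|..⟩ = √(24/5)·(1/4) = +0.547723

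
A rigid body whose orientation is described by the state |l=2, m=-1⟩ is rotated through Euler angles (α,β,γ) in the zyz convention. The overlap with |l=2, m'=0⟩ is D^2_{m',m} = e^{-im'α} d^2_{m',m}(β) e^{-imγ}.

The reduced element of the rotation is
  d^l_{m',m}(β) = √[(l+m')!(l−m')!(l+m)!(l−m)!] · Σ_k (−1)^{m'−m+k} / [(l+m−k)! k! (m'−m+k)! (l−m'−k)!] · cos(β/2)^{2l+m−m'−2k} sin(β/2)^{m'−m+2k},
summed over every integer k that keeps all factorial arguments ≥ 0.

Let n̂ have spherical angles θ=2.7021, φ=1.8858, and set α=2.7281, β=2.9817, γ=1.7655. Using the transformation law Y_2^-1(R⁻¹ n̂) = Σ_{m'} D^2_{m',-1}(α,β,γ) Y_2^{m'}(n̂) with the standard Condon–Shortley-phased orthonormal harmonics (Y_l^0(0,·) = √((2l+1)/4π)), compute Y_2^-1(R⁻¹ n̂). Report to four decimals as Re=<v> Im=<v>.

Re=-0.2068 Im=-0.1410

Need the full column D^2_{m',-1} for m'=−2..2 at α=2.7281, β=2.9817, γ=1.7655.
cos(β/2)=0.079861, sin(β/2)=0.996806
d^2_{-2,-1}: single k=1 term ⇒ +0.001015;  D = +0.000600+0.000819i
d^2_{-1,-1}: k∈[0..1] ⇒ +0.000041 -0.019011 = -0.018971;  D = +0.004118+0.018518i
d^2_{0,-1}: k∈[0..1] ⇒ -0.001244 +0.193751 = +0.192507;  D = -0.037245+0.188870i
d^2_{1,-1}: k∈[0..1] ⇒ +0.019011 -0.987285 = -0.968274;  D = -0.553260+0.794643i
d^2_{2,-1}: single k=0 term ⇒ -0.158197;  D = +0.134940-0.082567i
Y_2^{m'}(θ=2.7021,φ=1.8858) and Σ D·Y over m':
  (+0.0006+0.0008i)·(-0.0565+0.0412i)  (+0.0041+0.0185i)·(+0.0922+0.2828i)  (-0.0372+0.1889i)·(+0.4595+0.0000i)  (-0.5533+0.7946i)·(-0.0922+0.2828i)  (+0.1349-0.0826i)·(-0.0565-0.0412i)
Y_2^-1(R⁻¹ n̂) = -0.206826-0.140974i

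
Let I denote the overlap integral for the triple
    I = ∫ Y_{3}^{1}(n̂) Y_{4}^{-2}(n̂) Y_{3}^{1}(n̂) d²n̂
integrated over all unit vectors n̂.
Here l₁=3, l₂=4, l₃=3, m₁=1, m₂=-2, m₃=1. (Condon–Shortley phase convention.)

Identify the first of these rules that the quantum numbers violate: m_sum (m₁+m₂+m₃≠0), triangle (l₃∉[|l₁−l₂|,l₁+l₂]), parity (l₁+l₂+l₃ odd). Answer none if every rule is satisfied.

none

Σmᵢ = 0  ✓
l₃∈[|l₁−l₂|,l₁+l₂]=[1,7], have l₃=3  ✓
Σlᵢ = 10 ⇒ even  ✓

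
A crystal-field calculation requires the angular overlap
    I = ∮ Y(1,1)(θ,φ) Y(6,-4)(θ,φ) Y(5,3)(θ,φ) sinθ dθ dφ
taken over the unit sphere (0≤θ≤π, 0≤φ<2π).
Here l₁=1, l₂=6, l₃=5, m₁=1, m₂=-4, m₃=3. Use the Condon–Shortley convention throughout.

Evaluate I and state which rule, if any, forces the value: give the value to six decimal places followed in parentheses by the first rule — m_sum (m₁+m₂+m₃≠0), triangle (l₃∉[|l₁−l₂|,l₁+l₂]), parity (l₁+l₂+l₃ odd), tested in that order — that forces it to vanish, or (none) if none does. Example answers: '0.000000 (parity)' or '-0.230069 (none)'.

Checks pass: Σm=0; 12 even; l₃=5∈[5,7].
(2·1+1)(2·6+1)(2·5+1) = 429
Δ: 2! 0! 10! / 13! → 1/858
sum: t=1:−1/14400 = -1/14400
3j²(1 6 5; 0 0 0) = Δ·Π!·Σ² = 6/143  (sign +1)
sum: t=0:+1/161280 = 1/161280
3j²(1 6 5; 1 -4 3) = Δ·Π!·Σ² = 15/286  (sign +1)
combine: 4πI² = 429·6/143·15/286 = 135/143
take √, sign +1: I = 0.27409047
No selection rule forces the value: the integral is nonzero (none).

0.274090 (none)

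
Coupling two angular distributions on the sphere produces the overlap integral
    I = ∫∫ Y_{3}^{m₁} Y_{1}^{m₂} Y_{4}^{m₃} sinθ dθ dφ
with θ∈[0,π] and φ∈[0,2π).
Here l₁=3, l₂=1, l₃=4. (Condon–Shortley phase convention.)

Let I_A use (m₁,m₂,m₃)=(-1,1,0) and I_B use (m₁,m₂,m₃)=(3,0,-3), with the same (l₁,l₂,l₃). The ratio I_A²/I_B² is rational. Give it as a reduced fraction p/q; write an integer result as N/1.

6/7

l's match ⇒ only the (l;m) 3-j factors differ between A and B.
A: triangle coeff Δ(3,1,4) = 1/252; Σ_t [0,0]: t=0:+1/96 = 1/96; (3j)²=1/42 [(3 1 4; -1 1 0)], sign=+1
B: triangle coeff Δ(3,1,4) = 1/252; Σ_t [0,0]: t=0:+1/720 = 1/720; (3j)²=1/36 [(3 1 4; 3 0 -3)], sign=-1
I_A²/I_B² = (1/42)/(1/36) = 6/7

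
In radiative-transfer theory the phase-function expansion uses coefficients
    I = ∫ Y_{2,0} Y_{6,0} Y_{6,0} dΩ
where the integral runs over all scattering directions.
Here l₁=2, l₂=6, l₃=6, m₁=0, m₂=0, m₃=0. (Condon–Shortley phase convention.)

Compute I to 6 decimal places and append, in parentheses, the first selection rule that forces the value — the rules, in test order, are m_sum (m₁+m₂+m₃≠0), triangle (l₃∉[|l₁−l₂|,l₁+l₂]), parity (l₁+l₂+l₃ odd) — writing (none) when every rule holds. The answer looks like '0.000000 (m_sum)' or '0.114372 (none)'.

0.160563 (none)

Checks pass: Σm=0; 14 even; l₃=6∈[4,8].
(2·2+1)(2·6+1)(2·6+1) = 845
Δ: 2! 2! 10! / 15! → 1/90090
sum: t=0:+1/69120 t=1:−1/14400 t=2:+1/69120 = -7/172800
3j²(2 6 6; 0 0 0) = Δ·Π!·Σ² = 14/715  (sign -1)
(m-triple is (0,0,0) — same symbol as above.)
combine: 4πI² = 845·14/715·14/715 = 196/605
take √, sign +1: I = 0.16056298
No selection rule forces the value: the integral is nonzero (none).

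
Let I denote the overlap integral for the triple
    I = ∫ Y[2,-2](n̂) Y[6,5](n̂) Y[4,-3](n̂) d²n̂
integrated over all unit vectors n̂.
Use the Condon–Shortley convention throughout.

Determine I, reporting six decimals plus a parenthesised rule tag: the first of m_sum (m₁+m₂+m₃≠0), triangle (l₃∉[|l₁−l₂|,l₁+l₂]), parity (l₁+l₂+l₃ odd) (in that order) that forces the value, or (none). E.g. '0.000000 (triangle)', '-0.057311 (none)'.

-0.288917 (none)

m-sum 0 ✓  L=12 even ✓  4≤4≤8 ✓
Π(2lᵢ+1) = 5×13×9 = 585
triangle coeff Δ(2,6,4) = 1/6435
Σ_t [2,2]: t=2:+1/2304 = 1/2304
(3j)²=5/143 [(2 6 4; 0 0 0)], sign=+1
Σ_t [4,4]: t=4:+1/120960 = 1/120960
(3j)²=2/39 [(2 6 4; -2 5 -3)], sign=-1
⇒ 4πI² = 150/143
I = (-1)√(150/143/(4π)) = -0.28891672
No selection rule forces the value: the integral is nonzero (none).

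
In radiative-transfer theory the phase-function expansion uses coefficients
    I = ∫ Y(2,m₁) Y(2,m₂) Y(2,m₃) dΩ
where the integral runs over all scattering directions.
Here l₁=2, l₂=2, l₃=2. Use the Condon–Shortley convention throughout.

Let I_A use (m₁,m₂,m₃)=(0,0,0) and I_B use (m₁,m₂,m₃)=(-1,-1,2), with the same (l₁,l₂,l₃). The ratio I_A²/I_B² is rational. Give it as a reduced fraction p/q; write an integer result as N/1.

l's match ⇒ only the (l;m) 3-j factors differ between A and B.
A: triangle coeff Δ(2,2,2) = 1/630; Σ_t [0,2]: t=0:+1/8 t=1:−1/1 t=2:+1/8 = -3/4; (3j)²=2/35 [(2 2 2; 0 0 0)], sign=-1
B: triangle coeff Δ(2,2,2) = 1/630; Σ_t [1,1]: t=1:−1/4 = -1/4; (3j)²=3/35 [(2 2 2; -1 -1 2)], sign=-1
I_A²/I_B² = (2/35)/(3/35) = 2/3

2/3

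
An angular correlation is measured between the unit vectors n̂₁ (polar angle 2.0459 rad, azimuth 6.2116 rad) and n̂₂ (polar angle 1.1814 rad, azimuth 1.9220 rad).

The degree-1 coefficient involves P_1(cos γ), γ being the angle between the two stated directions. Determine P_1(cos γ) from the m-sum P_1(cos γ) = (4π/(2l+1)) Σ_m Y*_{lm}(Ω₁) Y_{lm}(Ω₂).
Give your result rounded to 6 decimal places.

Summing Y*_{l m}(θ₁,φ₁)·Y_{l m}(θ₂,φ₂) over m ∈ [−1, 1]; prefactor 4π/(2·1+1) = 4.188790:
  term(m=-1) = (-0.040292, -0.089553)   from Y*(Ω₁)=(0.306442, -0.021974), Y(Ω₂)=(-0.109962, -0.300119)
  term(m=+0) = (-0.041457, -0.000000)   from Y*(Ω₁)=(-0.223502, -0.000000), Y(Ω₂)=(0.185488, 0.000000)
  term(m=+1) = (-0.040292, 0.089553)   from Y*(Ω₁)=(-0.306442, -0.021974), Y(Ω₂)=(0.109962, -0.300119)
Total Σ_m = (-0.122041, 0.000000). Multiply by 4.188790: (-0.511202, 0.000000). P_1(cos γ) = -0.511202

-0.511202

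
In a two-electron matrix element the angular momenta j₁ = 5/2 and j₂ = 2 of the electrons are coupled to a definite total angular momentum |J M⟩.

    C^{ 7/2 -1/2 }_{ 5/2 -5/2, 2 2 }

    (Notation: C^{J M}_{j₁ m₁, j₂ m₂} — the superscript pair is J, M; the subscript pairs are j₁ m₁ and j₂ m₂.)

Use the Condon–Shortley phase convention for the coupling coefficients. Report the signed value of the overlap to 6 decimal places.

-0.251976

triangle: 1!·4!·3!/9! = 144/362880
(j±m)!: 0!·5!·4!·0!·3!·4! = 414720
prefactor² = (2J+1)·Δ·N² = 9216/7
  k=1: −1/(1!·0!·4!·3!·0!·0!) = -1/144
Σ = -1/144  ⇒  CG² = 9216/7·(-1/144)² = 4/63
CG = −√(4/63) = -0.251976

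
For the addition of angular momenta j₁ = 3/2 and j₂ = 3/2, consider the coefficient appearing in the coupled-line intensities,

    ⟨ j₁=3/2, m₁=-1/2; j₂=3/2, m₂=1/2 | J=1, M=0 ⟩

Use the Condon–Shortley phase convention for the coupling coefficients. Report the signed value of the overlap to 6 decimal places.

-0.223607  (= −√(1/20))

j₁+j₂−J=2  J+j₁−j₂=1  J−j₁+j₂=1  j₁+j₂+J+1=5
(j₁±m₁, j₂±m₂, J±M) = (1,2,2,1,1,1)
P² = 1/5
sum k=1..2:
  [1] −1/1 = -1
  [2] +1/2 = 1/2
S = -1/2
C² = P²·S² = 1/20 ; C = -0.223607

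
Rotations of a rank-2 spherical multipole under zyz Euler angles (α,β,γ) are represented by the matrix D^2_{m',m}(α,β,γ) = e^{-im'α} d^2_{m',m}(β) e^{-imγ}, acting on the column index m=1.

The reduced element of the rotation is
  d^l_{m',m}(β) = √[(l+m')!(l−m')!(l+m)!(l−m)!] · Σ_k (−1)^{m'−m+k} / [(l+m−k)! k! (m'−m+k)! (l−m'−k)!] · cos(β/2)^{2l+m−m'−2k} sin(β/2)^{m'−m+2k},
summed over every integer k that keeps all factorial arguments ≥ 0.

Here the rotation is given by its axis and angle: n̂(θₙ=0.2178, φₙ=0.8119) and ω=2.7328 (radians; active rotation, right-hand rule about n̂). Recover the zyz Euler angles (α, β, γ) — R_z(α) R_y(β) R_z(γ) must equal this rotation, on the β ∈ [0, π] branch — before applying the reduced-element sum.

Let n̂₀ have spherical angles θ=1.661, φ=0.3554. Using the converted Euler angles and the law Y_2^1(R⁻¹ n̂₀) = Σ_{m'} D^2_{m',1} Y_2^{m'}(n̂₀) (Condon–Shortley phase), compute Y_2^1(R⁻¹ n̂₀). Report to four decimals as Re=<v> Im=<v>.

Re=0.1683 Im=0.1604

Axis–angle → zyz. n̂ = (sinθₙcosφₙ, sinθₙsinφₙ, cosθₙ) = (+0.148691, +0.156788, +0.976375), ω = 2.7328.
R = I cosω + sinω [n̂]ₓ + (1−cosω) n̂n̂ᵀ gives
  R = [-0.875205, -0.343406, +0.340717; +0.432816, -0.870462, +0.234450; +0.216070, +0.352659, +0.910464]
β = atan2(√(R₁₃²+R₂₃²), R₃₃) = 0.426391; α = atan2(R₂₃, R₁₃) mod 2π = 0.602699; γ = atan2(R₃₂, −R₃₁) mod 2π = 2.120492
Need the full column D^2_{m',1} for m'=−2..2 at α=0.6027, β=0.4264, γ=2.1205.
cos(β/2)=0.977360, sin(β/2)=0.211584
d^2_{-2,1}: single k=3 term ⇒ +0.018515;  D = +0.011289-0.014676i
d^2_{-1,1}: k∈[2..3] ⇒ +0.128291 -0.002004 = +0.126287;  D = +0.006691-0.126109i
d^2_{0,1}: k∈[1..2] ⇒ +0.483863 -0.022677 = +0.461186;  D = -0.240936-0.393246i
d^2_{1,1}: k∈[0..1] ⇒ +0.912469 -0.128291 = +0.784177;  D = -0.716534-0.318611i
d^2_{2,1}: single k=0 term ⇒ -0.395072;  D = +0.388382-0.072400i
Y_2^{m'}(θ=1.661,φ=0.3554) and Σ D·Y over m':
  (+0.0113-0.0147i)·(+0.2904-0.2500i)  (+0.0067-0.1261i)·(-0.0650+0.0241i)  (-0.2409-0.3932i)·(-0.3077+0.0000i)  (-0.7165-0.3186i)·(+0.0650+0.0241i)  (+0.3884-0.0724i)·(+0.2904+0.2500i)
Y_2^1(R⁻¹ n̂) = +0.168349+0.160360i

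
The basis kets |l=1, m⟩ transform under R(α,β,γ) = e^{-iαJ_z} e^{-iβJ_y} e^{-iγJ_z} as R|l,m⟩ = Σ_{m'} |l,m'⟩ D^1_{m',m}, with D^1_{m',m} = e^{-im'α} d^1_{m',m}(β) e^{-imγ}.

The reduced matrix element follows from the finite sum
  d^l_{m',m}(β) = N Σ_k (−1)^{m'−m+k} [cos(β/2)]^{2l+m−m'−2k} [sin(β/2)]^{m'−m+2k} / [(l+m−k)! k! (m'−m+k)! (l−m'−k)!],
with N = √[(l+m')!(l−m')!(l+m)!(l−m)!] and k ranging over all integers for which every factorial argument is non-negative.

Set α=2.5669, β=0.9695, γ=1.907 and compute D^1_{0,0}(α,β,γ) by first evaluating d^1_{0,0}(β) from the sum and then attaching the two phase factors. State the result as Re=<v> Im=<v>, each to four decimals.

Re=0.5657 Im=0.0000

D^1_{0,0}(2.5669,0.9695,1.9070) = e^{-i·0·2.5669}·d^1_{0,0}(0.9695)·e^{-i·0·1.9070}. Compute d first:
c=cos(0.969500/2)=0.884791, s=sin(0.969500/2)=0.465987; N=√[1·1·1·1]=1.000000
The bounds max(0,m−m')=0 and min(l+m,l−m')=1 give 2 terms
  k=0: (−1)^0·1.0000/(1)·0.8848^2·0.4660^0 = +0.782856
  k=1: (−1)^1·1.0000/(1)·0.8848^0·0.4660^2 = -0.217144
d^1_{0,0}(0.9695) = +0.782856 -0.217144 = +0.565712
D = (+1.000000+0.000000i)·(+0.565712)·(+1.000000+0.000000i) = +0.565712+0.000000i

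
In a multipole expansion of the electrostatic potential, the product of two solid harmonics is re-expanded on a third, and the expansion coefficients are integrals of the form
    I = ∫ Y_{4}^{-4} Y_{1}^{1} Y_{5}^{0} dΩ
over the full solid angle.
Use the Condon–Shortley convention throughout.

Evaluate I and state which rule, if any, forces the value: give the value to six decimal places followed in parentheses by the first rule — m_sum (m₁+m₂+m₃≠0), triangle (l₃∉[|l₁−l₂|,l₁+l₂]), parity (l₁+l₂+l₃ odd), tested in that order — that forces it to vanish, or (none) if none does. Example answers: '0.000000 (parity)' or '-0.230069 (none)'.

Σmᵢ = -3 ≠ 0, so the φ-integral vanishes; I = 0

0.000000 (m_sum)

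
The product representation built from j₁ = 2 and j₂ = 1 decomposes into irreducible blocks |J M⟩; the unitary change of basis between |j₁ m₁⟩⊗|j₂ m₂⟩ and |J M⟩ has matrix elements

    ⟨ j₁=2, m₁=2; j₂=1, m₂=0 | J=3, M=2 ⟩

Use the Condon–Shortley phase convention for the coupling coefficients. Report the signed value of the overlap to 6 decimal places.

j₁+j₂−J=0  J+j₁−j₂=4  J−j₁+j₂=2  j₁+j₂+J+1=7
(j₁±m₁, j₂±m₂, J±M) = (4,0,1,1,5,1)
P² = 192
sum k=0..0:
  [0] +1/24 = 1/24
S = 1/24
C² = P²·S² = 1/3 ; C = +0.577350

+√(1/3) ≈ +0.577350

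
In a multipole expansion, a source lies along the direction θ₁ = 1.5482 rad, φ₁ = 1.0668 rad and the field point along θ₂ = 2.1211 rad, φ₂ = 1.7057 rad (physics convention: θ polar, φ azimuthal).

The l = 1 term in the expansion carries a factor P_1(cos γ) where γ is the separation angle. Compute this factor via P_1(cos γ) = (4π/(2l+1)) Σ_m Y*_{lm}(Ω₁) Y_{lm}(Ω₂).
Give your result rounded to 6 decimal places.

Addition theorem: P_1(cos γ) = (4π/3) Σ_m Y*_{lm}(Ω₁) Y_{lm}(Ω₂), m = −1…1:
  term(m=-1) = +0.081654-0.060656i   from Y*(Ω₁)=+0.166806+0.302458i, Y(Ω₂)=-0.039607-0.291812i
  term(m=+0) = -0.002821+0.000000i   from Y*(Ω₁)=+0.011040-0.000000i, Y(Ω₂)=-0.255513+0.000000i
  term(m=+1) = +0.081654+0.060656i   from Y*(Ω₁)=-0.166806+0.302458i, Y(Ω₂)=+0.039607-0.291812i
Total Σ_m = +0.160487+0.000000i. Multiply by 4.188790: +0.672248+0.000000i. P_1(cos γ) = 0.672248

0.672248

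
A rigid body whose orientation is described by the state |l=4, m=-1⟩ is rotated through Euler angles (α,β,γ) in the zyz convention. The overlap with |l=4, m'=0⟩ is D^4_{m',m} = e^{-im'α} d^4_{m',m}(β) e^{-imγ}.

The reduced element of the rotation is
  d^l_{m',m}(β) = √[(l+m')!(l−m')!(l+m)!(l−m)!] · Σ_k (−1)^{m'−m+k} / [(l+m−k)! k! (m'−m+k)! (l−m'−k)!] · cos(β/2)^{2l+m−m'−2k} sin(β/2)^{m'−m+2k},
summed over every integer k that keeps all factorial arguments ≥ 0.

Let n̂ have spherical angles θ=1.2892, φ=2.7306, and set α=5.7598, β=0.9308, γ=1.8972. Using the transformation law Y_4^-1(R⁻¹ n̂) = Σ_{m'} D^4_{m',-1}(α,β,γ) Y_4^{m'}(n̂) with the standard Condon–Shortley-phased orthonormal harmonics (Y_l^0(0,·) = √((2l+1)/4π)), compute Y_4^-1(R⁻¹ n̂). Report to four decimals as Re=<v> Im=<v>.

Re=0.0208 Im=-0.1076

Need the full column D^4_{m',-1} for m'=−4..4 at α=5.7598, β=0.9308, γ=1.8972.
cos(β/2)=0.893642, sin(β/2)=0.448780
d^4_{-4,-1}: single k=3 term ⇒ +0.385490;  D = +0.378084-0.075202i
d^4_{-3,-1}: k∈[2..3] ⇒ +0.814178 -0.342223 = +0.471956;  D = +0.446940+0.151614i
d^4_{-2,-1}: k∈[1..3] ⇒ +0.866594 -1.092762 +0.183728 = -0.042441;  D = -0.027997-0.031897i
d^4_{-1,-1}: k∈[0..3] ⇒ +0.406733 -1.538653 +0.776088 -0.065242 = -0.421075;  D = -0.082409-0.412932i
d^4_{0,-1}: k∈[0..3] ⇒ -0.913470 +1.382247 -0.348599 +0.014653 = +0.134831;  D = -0.043232+0.127712i
d^4_{1,-1}: k∈[0..3] ⇒ +1.025768 -0.776088 +0.097864 -0.001645 = +0.345899;  D = -0.259819+0.228342i
d^4_{2,-1}: k∈[0..2] ⇒ -0.728508 +0.275592 -0.013901 = -0.466817;  D = +0.457731-0.091654i
d^4_{3,-1}: k∈[0..1] ⇒ +0.342223 -0.051785 = +0.290438;  D = -0.275163-0.092949i
d^4_{4,-1}: single k=0 term ⇒ -0.097220;  D = +0.064225+0.072985i
Y_4^{m'}(θ=1.2892,φ=2.7306) and Σ D·Y over m':
  (+0.3781-0.0752i)·(-0.0275+0.3758i)  (+0.4469+0.1516i)·(-0.1022-0.2909i)  (-0.0280-0.0319i)·(-0.0966-0.1039i)  (-0.0824-0.4129i)·(+0.2847+0.1241i)  (-0.0432+0.1277i)·(+0.0944+0.0000i)  (-0.2598+0.2283i)·(-0.2847+0.1241i)  (+0.4577-0.0917i)·(-0.0966+0.1039i)  (-0.2752-0.0929i)·(+0.1022-0.2909i)  (+0.0642+0.0730i)·(-0.0275-0.3758i)
Y_4^-1(R⁻¹ n̂) = +0.020838-0.107564i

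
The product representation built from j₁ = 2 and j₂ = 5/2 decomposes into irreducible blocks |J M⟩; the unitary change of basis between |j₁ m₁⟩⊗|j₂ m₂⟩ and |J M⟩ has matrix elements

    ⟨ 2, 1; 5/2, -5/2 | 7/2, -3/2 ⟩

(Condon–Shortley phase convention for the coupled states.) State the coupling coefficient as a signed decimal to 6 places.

+√(5/21) = +0.487950

triangle: 1!*3!*4!/9! = 144/362880
(j±m)!: 3!*1!*0!*5!*2!*5! = 172800
prefactor² = (2J+1)*Δ*N² = 3840/7
  k=0: +1/(0!*1!*1!*0!*2!*4!) = 1/48
Σ = 1/48  ⇒  CG² = 3840/7*(1/48)² = 5/21
CG = +√(5/21) = +0.487950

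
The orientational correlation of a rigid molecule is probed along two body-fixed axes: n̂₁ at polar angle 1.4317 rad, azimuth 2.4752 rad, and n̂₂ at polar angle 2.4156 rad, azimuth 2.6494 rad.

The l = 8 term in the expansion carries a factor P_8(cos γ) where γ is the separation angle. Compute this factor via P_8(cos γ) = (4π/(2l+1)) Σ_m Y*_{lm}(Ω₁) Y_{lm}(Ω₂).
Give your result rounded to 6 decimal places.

0.054735

Term-by-term m-sum for l=8 (normalisation 4π/17 = 0.739198):
  term(m=-8) = (0.001635, -0.009130)   from Y*(Ω₁)=(0.276625, 0.388504), Y(Ω₂)=(-0.013606, -0.013896)
  term(m=-7) = (-0.008056, 0.021974)   from Y*(Ω₁)=(0.012719, -0.266775), Y(Ω₂)=(-0.083619, -0.026211)
  term(m=-6) = (-0.030192, 0.052054)   from Y*(Ω₁)=(0.165505, -0.190990), Y(Ω₂)=(-0.233898, 0.044604)
  term(m=-5) = (0.079269, -0.094150)   from Y*(Ω₁)=(-0.285974, 0.055108), Y(Ω₂)=(-0.328435, 0.265935)
  term(m=-4) = (0.058368, -0.048844)   from Y*(Ω₁)=(-0.151620, -0.078170), Y(Ω₂)=(-0.172911, 0.411295)
  term(m=-3) = (-0.032206, 0.018552)   from Y*(Ω₁)=(0.122871, 0.269063), Y(Ω₂)=(0.011821, 0.125097)
  term(m=-2) = (0.039828, -0.014466)   from Y*(Ω₁)=(-0.031136, 0.128339), Y(Ω₂)=(-0.177557, -0.267256)
  term(m=-1) = (-0.085960, 0.015128)   from Y*(Ω₁)=(0.232716, -0.183008), Y(Ω₂)=(-0.259819, -0.139317)
  term(m=+0) = (0.028678, 0.000000)   from Y*(Ω₁)=(0.120446, -0.000000), Y(Ω₂)=(0.238097, 0.000000)
  term(m=+1) = (-0.085960, -0.015128)   from Y*(Ω₁)=(-0.232716, -0.183008), Y(Ω₂)=(0.259819, -0.139317)
  term(m=+2) = (0.039828, 0.014466)   from Y*(Ω₁)=(-0.031136, -0.128339), Y(Ω₂)=(-0.177557, 0.267256)
  term(m=+3) = (-0.032206, -0.018552)   from Y*(Ω₁)=(-0.122871, 0.269063), Y(Ω₂)=(-0.011821, 0.125097)
  term(m=+4) = (0.058368, 0.048844)   from Y*(Ω₁)=(-0.151620, 0.078170), Y(Ω₂)=(-0.172911, -0.411295)
  term(m=+5) = (0.079269, 0.094150)   from Y*(Ω₁)=(0.285974, 0.055108), Y(Ω₂)=(0.328435, 0.265935)
  term(m=+6) = (-0.030192, -0.052054)   from Y*(Ω₁)=(0.165505, 0.190990), Y(Ω₂)=(-0.233898, -0.044604)
  term(m=+7) = (-0.008056, -0.021974)   from Y*(Ω₁)=(-0.012719, -0.266775), Y(Ω₂)=(0.083619, -0.026211)
  term(m=+8) = (0.001635, 0.009130)   from Y*(Ω₁)=(0.276625, -0.388504), Y(Ω₂)=(-0.013606, 0.013896)
Total Σ_m = (0.074046, 0.000000). Multiply by 0.739198: (0.054735, 0.000000). P_8(cos γ) = 0.054735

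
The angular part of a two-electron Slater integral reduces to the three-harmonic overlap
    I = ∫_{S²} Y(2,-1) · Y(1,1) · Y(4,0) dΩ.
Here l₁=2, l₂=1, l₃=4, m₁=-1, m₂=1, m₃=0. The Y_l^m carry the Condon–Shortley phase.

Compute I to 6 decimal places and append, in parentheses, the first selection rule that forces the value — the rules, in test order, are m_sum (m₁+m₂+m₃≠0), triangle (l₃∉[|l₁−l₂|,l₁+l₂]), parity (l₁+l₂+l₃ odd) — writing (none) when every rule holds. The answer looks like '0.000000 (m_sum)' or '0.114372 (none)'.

triangle: need 1≤l₃≤3, have 4; I=0

0.000000 (triangle)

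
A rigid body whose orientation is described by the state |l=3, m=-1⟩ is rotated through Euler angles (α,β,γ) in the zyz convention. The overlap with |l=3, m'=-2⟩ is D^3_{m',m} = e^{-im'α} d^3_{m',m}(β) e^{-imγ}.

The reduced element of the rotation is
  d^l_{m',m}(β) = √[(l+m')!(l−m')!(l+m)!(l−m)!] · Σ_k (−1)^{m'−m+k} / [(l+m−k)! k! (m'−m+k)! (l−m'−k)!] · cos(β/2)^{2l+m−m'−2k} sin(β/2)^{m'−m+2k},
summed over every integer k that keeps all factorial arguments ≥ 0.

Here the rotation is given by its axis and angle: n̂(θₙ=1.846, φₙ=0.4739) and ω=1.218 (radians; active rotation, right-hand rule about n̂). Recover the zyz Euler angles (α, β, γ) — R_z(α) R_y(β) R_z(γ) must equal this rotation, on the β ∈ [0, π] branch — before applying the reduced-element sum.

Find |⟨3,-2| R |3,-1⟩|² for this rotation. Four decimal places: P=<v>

P=0.0085

Axis–angle → zyz. n̂ = (sinθₙcosφₙ, sinθₙsinφₙ, cosθₙ) = (+0.856312, +0.439187, -0.271743), ω = 1.2180.
R = I cosω + sinω [n̂]ₓ + (1−cosω) n̂n̂ᵀ gives
  R = [+0.825432, +0.501143, +0.259843; -0.008870, +0.471762, -0.881681; -0.564432, +0.725463, +0.393853]
β = atan2(√(R₁₃²+R₂₃²), R₃₃) = 1.165977; α = atan2(R₂₃, R₁₃) mod 2π = 4.998988; γ = atan2(R₃₂, −R₃₁) mod 2π = 0.909596
D^3_{-2,-1}(4.9990,1.1660,0.9096) = e^{-i·-2·4.9990}·d^3_{-2,-1}(1.1660)·e^{-i·-1·0.9096}. Compute d first:
c=cos(1.165977/2)=0.834821, s=sin(1.165977/2)=0.550521; N=√[1·120·2·24]=75.894664
k: max(0,(-1)−(-2))=1 … min(3+(-1),3−(-2))=2
  k=1: (−1)^0·75.8947/(24)·0.8348^5·0.5505^1 = +0.705897
  k=2: (−1)^1·75.8947/(12)·0.8348^3·0.5505^3 = -0.613950
d^3_{-2,-1}(1.1660) = +0.705897 -0.613950 = +0.091947
|D^3_{-2,-1}|² = |d^3_{-2,-1}(β)|² = (+0.091947)² = 0.008454 (the z-rotation phases have unit modulus)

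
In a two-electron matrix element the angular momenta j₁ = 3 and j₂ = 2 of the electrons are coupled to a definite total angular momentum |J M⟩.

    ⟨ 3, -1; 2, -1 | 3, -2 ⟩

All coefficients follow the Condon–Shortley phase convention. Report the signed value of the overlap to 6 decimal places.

−√(1/4) = -0.500000

j₁+j₂−J=2  J+j₁−j₂=4  J−j₁+j₂=2  j₁+j₂+J+1=9
(j₁±m₁, j₂±m₂, J±M) = (2,4,1,3,1,5)
P² = 64
sum k=0..1:
  [0] +1/48 = 1/48
  [1] −1/12 = -1/12
S = -1/16
C² = P²·S² = 1/4 ; C = -0.500000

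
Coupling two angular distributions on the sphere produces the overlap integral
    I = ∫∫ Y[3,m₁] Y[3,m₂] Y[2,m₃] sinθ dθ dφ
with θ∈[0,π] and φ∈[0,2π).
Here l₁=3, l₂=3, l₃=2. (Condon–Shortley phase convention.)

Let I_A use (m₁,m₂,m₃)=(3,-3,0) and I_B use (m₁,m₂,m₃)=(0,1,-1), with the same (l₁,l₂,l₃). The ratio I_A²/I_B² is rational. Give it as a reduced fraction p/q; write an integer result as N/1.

25/2

Shared (l₁,l₂,l₃)=(3,3,2): N and (l;000)² cancel in I_A²/I_B².
A: Δ = 4!·2!·2!/9! = 1/3780; Racah Σ t=0..0: t=0:+1/96 = 1/96; ⇒ 3j(3 3 2; 3 -3 0)² = 5/84, sgn +1
B: Δ = 4!·2!·2!/9! = 1/3780; Racah Σ t=2..3: t=2:+1/8 t=3:−1/12 = 1/24; ⇒ 3j(3 3 2; 0 1 -1)² = 1/210, sgn -1
I_A²/I_B² = (5/84)/(1/210) = 25/2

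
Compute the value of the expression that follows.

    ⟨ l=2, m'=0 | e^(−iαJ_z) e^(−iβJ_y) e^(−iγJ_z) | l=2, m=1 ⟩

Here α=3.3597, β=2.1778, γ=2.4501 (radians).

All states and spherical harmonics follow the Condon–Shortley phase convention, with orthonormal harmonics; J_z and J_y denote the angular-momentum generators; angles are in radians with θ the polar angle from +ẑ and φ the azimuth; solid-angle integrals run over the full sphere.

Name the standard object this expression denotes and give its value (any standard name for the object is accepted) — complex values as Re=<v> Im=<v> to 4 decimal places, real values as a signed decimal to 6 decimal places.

This is a Wigner D-matrix element — the rotation-matrix element ⟨l m'| R(α,β,γ) |l m⟩ in the angular-momentum basis.
First d^2_{0,1}(β=2.1778), then the phase factors e^{-i(0)α} and e^{-i(1)γ}:
With c≡cos(β/2)=0.463460 and s≡sin(β/2)=0.886118, N=[2·2·6·1]^{1/2}=4.898979
k∈{1,2} keeps every argument non-negative
  k=1: (−1)^0·4.8990/(2)·0.4635^3·0.8861^1 = +0.216075
  k=2: (−1)^1·4.8990/(2)·0.4635^1·0.8861^3 = -0.789882
d^2_{0,1}(2.1778) = +0.216075 -0.789882 = -0.573807
D = (+1.000000+0.000000i)·(-0.573807)·(-0.770295-0.637688i) = +0.442001+0.365910i

Wigner D-matrix element, Re=0.4420 Im=0.3659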